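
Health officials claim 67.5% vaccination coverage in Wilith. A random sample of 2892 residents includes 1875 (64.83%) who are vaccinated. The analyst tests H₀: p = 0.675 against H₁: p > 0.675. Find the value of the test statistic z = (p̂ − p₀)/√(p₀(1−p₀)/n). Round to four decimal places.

z = -3.0610

p̂ = 1875/2892 = 0.6483402.
Standard error under H₀: √(0.675×0.325/2892) = 0.0087095.
z = (0.6483402 − 0.675)/0.0087095 = -0.0266598/0.0087095 = -3.0610.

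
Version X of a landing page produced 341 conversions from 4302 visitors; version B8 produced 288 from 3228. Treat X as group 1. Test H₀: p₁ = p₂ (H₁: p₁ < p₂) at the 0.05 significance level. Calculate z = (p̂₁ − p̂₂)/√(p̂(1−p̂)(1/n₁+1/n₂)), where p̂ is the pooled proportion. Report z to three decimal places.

z = -1.545

p̂₁ = 341/4302 = 0.07927, p̂₂ = 288/3228 = 0.08922.
Pooled p̂ = (341+288)/(4302+3228) = 629/7530 = 0.08353.
SE = √(0.0765549 × 0.000542239) = 0.00644.
z = (0.07927 − 0.08922)/0.00644 = -0.00995/0.00644 = -1.545.
p-value = P(Z < -1.545) ≈ 0.0612, so at α = 0.05 we fail to reject H₀.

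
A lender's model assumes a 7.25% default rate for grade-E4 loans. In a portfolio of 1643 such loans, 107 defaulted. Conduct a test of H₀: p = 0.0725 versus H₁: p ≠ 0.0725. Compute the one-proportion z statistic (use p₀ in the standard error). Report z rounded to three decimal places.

p̂ = 107/1643 = 0.06512.
Standard error under H₀: √(0.0725×0.9275/1643) = 0.00640.
z = (0.06512 − 0.0725)/0.00640 = -0.00738/0.00640 = -1.153.
p-value = 2·P(Z > 1.153) ≈ 0.2490.

z = -1.153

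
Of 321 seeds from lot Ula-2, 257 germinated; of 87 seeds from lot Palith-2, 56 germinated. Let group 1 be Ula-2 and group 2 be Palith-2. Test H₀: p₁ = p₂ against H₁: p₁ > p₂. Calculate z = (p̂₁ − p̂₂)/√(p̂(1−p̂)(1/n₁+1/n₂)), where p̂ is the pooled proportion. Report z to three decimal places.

z = 3.072

p̂₁ = 257/321 ≈ 0.80062, p̂₂ = 56/87 ≈ 0.64368.
Pooled p̂ = (257+56)/(321+87) = 313/408 = 0.76716.
SE = √(p̂(1−p̂)(1/n₁+1/n₂)) = √(0.76716·0.23284·0.0146095) = √(0.00260966) = 0.05108.
z = (0.80062 − 0.64368)/0.05108 = 0.15694/0.05108 = 3.072.
p-value = P(Z > 3.072) ≈ 0.0011.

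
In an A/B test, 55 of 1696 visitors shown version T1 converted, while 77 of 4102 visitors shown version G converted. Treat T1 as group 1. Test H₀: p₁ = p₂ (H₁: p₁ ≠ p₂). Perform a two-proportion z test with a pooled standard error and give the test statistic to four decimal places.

p̂₁ = 55/1696 ≈ 0.0324292, p̂₂ = 77/4102 ≈ 0.0187713.
Pooled p̂ = (55+77)/(1696+4102) = 132/5798 = 0.0227665.
SE = √(0.0222482 × 0.000833406) = 0.0043060.
z = (0.0324292 − 0.0187713)/0.0043060 = 0.0136579/0.0043060 = 3.1718.

z = 3.1718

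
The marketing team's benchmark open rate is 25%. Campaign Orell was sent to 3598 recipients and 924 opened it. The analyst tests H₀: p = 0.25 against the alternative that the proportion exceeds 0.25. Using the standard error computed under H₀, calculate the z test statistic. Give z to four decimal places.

z = 0.9433

p̂ = 924/3598 = 0.2568093.
Under H₀, SE = √(0.25·0.75/3598) = √(5.21123e-05) = 0.0072189.
z = (0.2568093 − 0.25)/0.0072189 = 0.0068093/0.0072189 = 0.9433.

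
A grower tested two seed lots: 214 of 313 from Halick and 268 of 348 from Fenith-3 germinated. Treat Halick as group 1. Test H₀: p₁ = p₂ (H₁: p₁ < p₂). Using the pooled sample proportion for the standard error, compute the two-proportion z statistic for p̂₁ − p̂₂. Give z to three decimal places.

p̂₁ = 214/313 = 0.68371, p̂₂ = 268/348 = 0.77011.
Pooled p̂ = (214+268)/(313+348) = 482/661 = 0.72920.
SE = √(0.197468 × 0.00606845) = 0.03462.
z = (0.68371 − 0.77011)/0.03462 = -0.08640/0.03462 = -2.496.
p-value = P(Z < -2.496) ≈ 0.0063.

z = -2.496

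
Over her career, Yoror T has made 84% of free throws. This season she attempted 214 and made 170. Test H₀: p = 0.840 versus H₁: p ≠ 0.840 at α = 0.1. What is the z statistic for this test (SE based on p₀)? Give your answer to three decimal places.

z = -1.820

p̂ = 170/214 ≈ 0.79439.
SE = √(p₀(1−p₀)/n) = √(0.1344/214) = 0.02506.
z = (0.79439 − 0.84)/0.02506 = -0.04561/0.02506 = -1.820.
p-value = 2·P(Z > 1.820) ≈ 0.0688, so at α = 0.1 we reject H₀.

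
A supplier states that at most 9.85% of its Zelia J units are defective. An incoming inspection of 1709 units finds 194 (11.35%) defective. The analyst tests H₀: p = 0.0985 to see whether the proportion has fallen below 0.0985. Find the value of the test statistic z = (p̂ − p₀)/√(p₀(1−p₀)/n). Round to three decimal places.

z = 2.083

p̂ = 194/1709 ≈ 0.11352.
Under H₀, SE = √(0.0985·0.9015/1709) = √(5.19589e-05) = 0.00721.
z = (0.11352 − 0.0985)/0.00721 = 0.01502/0.00721 = 2.083.
p-value = P(Z < 2.083) ≈ 0.9814.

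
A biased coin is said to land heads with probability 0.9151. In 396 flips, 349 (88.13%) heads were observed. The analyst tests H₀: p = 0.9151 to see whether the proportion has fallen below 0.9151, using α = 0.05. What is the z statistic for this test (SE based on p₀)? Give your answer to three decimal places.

z = -2.412

p̂ = 349/396 ≈ 0.88131.
SE = √(p₀(1−p₀)/n) = √(0.077692/396) = 0.01401.
z = (0.88131 − 0.9151)/0.01401 = -0.03379/0.01401 = -2.412.
p-value = P(Z < -2.412) ≈ 0.0079; since p < α = 0.05, reject H₀.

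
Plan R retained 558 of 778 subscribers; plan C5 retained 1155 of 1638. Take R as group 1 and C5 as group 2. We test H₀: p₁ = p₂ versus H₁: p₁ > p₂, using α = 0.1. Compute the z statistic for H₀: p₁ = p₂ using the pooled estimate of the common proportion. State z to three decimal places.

z = 0.612

p̂₁ = 558/778 = 0.717224, p̂₂ = 1155/1638 = 0.705128.
Pooled p̂ = (558+1155)/(778+1638) = 1713/2416 = 0.709023.
SE = √(0.206309 × 0.00189585) = 0.019777.
z = (0.717224 − 0.705128)/0.019777 = 0.012096/0.019777 = 0.612.
p-value = P(Z > 0.612) ≈ 0.2704; since p > α = 0.1, fail to reject H₀.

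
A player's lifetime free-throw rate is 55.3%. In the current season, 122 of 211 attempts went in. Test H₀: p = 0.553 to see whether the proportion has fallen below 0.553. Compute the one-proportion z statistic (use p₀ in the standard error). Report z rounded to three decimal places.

p̂ = 122/211 = 0.57820.
SE = √(p₀(1−p₀)/n) = √(0.24719/211) = 0.03423.
z = (0.57820 − 0.553)/0.03423 = 0.02520/0.03423 = 0.736.
p-value = P(Z < 0.736) ≈ 0.7692.

z = 0.736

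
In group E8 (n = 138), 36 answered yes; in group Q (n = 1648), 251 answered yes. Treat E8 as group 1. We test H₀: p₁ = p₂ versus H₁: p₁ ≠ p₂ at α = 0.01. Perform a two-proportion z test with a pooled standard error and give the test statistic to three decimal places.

p̂₁ = 36/138 ≈ 0.26087, p̂₂ = 251/1648 ≈ 0.15231.
Pooled p̂ = (36+251)/(138+1648) = 287/1786 = 0.16069.
SE = √(0.134872 × 0.00785317) = 0.03254.
z = (0.26087 − 0.15231)/0.03254 = 0.10856/0.03254 = 3.336.
Two-sided p-value ≈ 2·Φ(−3.336) = 0.0009. With α = 0.01, reject H₀.

z = 3.336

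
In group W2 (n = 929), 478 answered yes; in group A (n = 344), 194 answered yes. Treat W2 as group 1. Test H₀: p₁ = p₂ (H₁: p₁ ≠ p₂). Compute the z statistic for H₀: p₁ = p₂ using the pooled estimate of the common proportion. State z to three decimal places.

p̂₁ = 478/929 = 0.514532, p̂₂ = 194/344 = 0.563953.
Pooled p̂ = (478+194)/(929+344) = 672/1273 = 0.527887.
SE = √(p̂(1−p̂)(1/n₁+1/n₂)) = √(0.527887·0.472113·0.0039834) = √(0.000992753) = 0.031508.
z = (0.514532 − 0.563953)/0.031508 = -0.049421/0.031508 = -1.569.

z = -1.569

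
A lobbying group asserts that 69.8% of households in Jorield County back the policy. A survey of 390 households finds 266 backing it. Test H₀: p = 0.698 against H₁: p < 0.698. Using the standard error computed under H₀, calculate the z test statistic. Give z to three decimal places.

z = -0.686

p̂ = 266/390 = 0.68205.
SE = √(p₀(1−p₀)/n) = √(0.2108/390) = 0.02325.
z = (0.68205 − 0.698)/0.02325 = -0.01595/0.02325 = -0.686.
p-value = P(Z < -0.686) ≈ 0.2464.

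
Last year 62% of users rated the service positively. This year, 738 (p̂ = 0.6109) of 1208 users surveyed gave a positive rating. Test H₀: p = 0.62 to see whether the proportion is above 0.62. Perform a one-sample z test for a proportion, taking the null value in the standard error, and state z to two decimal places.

p̂ = 738/1208 = 0.6109.
Under H₀, SE = √(0.62·0.38/1208) = √(0.000195033) = 0.0140.
z = (0.6109 − 0.62)/0.0140 = -0.0091/0.0140 = -0.65.
p-value = P(Z > -0.650) ≈ 0.7420.

z = -0.65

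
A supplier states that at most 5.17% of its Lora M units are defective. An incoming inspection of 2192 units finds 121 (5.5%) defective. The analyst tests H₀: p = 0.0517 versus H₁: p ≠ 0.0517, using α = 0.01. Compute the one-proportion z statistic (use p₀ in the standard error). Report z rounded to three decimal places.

p̂ = 121/2192 ≈ 0.05520.
Under H₀, SE = √(0.0517·0.9483/2192) = √(2.23664e-05) = 0.00473.
z = (0.05520 − 0.0517)/0.00473 = 0.00350/0.00473 = 0.740.
p-value = 2·P(Z > 0.740) ≈ 0.4592. With α = 0.01, fail to reject H₀.

z = 0.740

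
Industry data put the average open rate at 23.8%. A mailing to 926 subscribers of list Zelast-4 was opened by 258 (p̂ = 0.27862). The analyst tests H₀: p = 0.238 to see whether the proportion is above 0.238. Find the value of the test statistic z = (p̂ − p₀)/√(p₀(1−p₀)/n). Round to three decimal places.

z = 2.902

p̂ = 258/926 ≈ 0.278618.
SE = √(p₀(1−p₀)/n) = √(0.18136/926) = 0.013995.
z = (0.278618 − 0.238)/0.013995 = 0.040618/0.013995 = 2.902.
p-value = P(Z > 2.902) ≈ 0.0019.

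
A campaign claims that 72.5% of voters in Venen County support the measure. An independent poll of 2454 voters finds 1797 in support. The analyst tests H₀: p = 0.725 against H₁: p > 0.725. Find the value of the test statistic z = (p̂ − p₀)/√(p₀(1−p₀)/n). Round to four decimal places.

p̂ = 1797/2454 = 0.732274.
Standard error under H₀: √(0.725×0.275/2454) = 0.009014.
z = (0.732274 − 0.725)/0.009014 = 0.007274/0.009014 = 0.8070.

z = 0.8070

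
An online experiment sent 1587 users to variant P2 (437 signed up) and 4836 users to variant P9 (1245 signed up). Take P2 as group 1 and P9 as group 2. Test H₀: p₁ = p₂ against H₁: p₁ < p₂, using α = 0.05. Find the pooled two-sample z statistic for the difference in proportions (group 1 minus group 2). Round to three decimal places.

z = 1.409

p̂₁ = 437/1587 = 0.27536, p̂₂ = 1245/4836 = 0.25744.
Pooled p̂ = (437+1245)/(1587+4836) = 1682/6423 = 0.26187.
SE = √(p̂(1−p̂)(1/n₁+1/n₂)) = √(0.26187·0.73813·0.000836902) = √(0.000161769) = 0.01272.
z = (0.27536 − 0.25744)/0.01272 = 0.01792/0.01272 = 1.409.
p-value = P(Z < 1.409) ≈ 0.9206. With α = 0.05, fail to reject H₀.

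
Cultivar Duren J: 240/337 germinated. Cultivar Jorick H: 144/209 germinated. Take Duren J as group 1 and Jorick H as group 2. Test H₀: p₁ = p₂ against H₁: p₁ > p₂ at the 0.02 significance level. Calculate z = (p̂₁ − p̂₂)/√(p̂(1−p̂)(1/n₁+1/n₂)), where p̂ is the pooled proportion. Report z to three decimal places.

z = 0.576

p̂₁ = 240/337 ≈ 0.71217, p̂₂ = 144/209 ≈ 0.68900.
Pooled p̂ = (240+144)/(337+209) = 384/546 = 0.70330.
SE = √(p̂(1−p̂)(1/n₁+1/n₂)) = √(0.70330·0.29670·0.00775205) = √(0.00161762) = 0.04022.
z = (0.71217 − 0.68900)/0.04022 = 0.02317/0.04022 = 0.576.
p-value = P(Z > 0.576) ≈ 0.2823, so at α = 0.02 we fail to reject H₀.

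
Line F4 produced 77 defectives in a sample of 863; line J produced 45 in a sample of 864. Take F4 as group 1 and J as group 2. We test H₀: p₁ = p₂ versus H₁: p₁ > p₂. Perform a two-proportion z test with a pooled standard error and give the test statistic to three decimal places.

p̂₁ = 77/863 = 0.08922, p̂₂ = 45/864 = 0.05208.
Pooled p̂ = (77+45)/(863+864) = 122/1727 = 0.07064.
SE = √(p̂(1−p̂)(1/n₁+1/n₂)) = √(0.07064·0.92936·0.00231616) = √(0.000152061) = 0.01233.
z = (0.08922 − 0.05208)/0.01233 = 0.03714/0.01233 = 3.012.

z = 3.012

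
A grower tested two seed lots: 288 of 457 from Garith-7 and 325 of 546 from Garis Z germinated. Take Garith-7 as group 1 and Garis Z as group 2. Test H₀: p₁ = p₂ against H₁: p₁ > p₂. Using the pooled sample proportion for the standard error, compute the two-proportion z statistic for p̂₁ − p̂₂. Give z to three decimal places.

z = 1.131

p̂₁ = 288/457 ≈ 0.63020, p̂₂ = 325/546 ≈ 0.59524.
Pooled p̂ = (288+325)/(457+546) = 613/1003 = 0.61117.
SE = √(p̂(1−p̂)(1/n₁+1/n₂)) = √(0.61117·0.38883·0.00401969) = √(0.000955246) = 0.03091.
z = (0.63020 − 0.59524)/0.03091 = 0.03496/0.03091 = 1.131.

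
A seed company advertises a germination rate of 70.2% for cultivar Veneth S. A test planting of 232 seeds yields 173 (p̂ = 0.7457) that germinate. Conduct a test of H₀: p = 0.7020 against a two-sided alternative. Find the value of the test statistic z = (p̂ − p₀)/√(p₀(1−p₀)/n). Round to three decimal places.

p̂ = 173/232 = 0.74569.
SE = √(p₀(1−p₀)/n) = √(0.2092/232) = 0.03003.
z = (0.74569 − 0.702)/0.03003 = 0.04369/0.03003 = 1.455.
p-value = 2·P(Z > 1.455) ≈ 0.1457.

z = 1.455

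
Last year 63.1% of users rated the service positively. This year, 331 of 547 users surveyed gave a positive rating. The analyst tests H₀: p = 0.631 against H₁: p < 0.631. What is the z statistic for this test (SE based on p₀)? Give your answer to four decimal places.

p̂ = 331/547 = 0.605119.
SE = √(p₀(1−p₀)/n) = √(0.23284/547) = 0.020632.
z = (0.605119 − 0.631)/0.020632 = -0.025881/0.020632 = -1.2544.
p-value = P(Z < -1.254) ≈ 0.1048.

z = -1.2544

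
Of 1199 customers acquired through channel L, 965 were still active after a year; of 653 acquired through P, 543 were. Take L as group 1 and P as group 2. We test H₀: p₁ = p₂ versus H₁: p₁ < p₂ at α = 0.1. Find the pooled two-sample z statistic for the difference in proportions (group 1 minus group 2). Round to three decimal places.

z = -1.412

p̂₁ = 965/1199 ≈ 0.80484, p̂₂ = 543/653 ≈ 0.83155.
Pooled p̂ = (965+543)/(1199+653) = 1508/1852 = 0.81425.
SE = √(p̂(1−p̂)(1/n₁+1/n₂)) = √(0.81425·0.18575·0.00236542) = √(0.000357756) = 0.01891.
z = (0.80484 − 0.83155)/0.01891 = -0.02671/0.01891 = -1.412.
p-value = P(Z < -1.412) ≈ 0.0790, so at α = 0.1 we reject H₀.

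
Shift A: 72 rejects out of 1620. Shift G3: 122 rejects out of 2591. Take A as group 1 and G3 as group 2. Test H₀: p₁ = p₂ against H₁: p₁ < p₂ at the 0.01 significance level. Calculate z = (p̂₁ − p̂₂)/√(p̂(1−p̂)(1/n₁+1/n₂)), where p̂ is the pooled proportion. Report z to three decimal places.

z = -0.398

p̂₁ = 72/1620 = 0.044444, p̂₂ = 122/2591 = 0.047086.
Pooled p̂ = (72+122)/(1620+2591) = 194/4211 = 0.046070.
SE = √(0.0439474 × 0.00100324) = 0.006640.
z = (0.044444 − 0.047086)/0.006640 = -0.002642/0.006640 = -0.398.
p-value = P(Z < -0.398) ≈ 0.3454; since p > α = 0.01, fail to reject H₀.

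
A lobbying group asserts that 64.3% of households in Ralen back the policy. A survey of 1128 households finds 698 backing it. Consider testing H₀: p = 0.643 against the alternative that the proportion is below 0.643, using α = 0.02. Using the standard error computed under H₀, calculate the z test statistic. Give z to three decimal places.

z = -1.697

p̂ = 698/1128 ≈ 0.61879.
Under H₀, SE = √(0.643·0.357/1128) = √(0.000203503) = 0.01427.
z = (0.61879 − 0.643)/0.01427 = -0.02421/0.01427 = -1.697.
p-value = P(Z < -1.697) ≈ 0.0449; since p > α = 0.02, fail to reject H₀.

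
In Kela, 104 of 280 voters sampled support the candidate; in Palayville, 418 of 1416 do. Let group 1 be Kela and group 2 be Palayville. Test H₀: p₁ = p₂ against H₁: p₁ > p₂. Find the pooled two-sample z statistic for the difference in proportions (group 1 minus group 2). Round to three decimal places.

p̂₁ = 104/280 ≈ 0.37143, p̂₂ = 418/1416 ≈ 0.29520.
Pooled p̂ = (104+418)/(280+1416) = 522/1696 = 0.30778.
SE = √(p̂(1−p̂)(1/n₁+1/n₂)) = √(0.30778·0.69222·0.00427764) = √(0.000911363) = 0.03019.
z = (0.37143 − 0.29520)/0.03019 = 0.07623/0.03019 = 2.525.

z = 2.525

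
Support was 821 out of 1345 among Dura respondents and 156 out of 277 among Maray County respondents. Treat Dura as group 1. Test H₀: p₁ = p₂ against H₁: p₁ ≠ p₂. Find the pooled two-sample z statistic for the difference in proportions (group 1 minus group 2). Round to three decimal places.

z = 1.463

p̂₁ = 821/1345 ≈ 0.61041, p̂₂ = 156/277 ≈ 0.56318.
Pooled p̂ = (821+156)/(1345+277) = 977/1622 = 0.60234.
SE = √(0.239526 × 0.0043536) = 0.03229.
z = (0.61041 − 0.56318)/0.03229 = 0.04723/0.03229 = 1.463.
Two-sided p-value ≈ 2·Φ(−1.463) = 0.1436.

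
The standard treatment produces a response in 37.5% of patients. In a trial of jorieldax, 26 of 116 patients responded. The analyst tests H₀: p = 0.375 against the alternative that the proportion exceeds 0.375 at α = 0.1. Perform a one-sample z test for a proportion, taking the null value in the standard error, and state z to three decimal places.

p̂ = 26/116 = 0.22414.
SE = √(p₀(1−p₀)/n) = √(0.23438/116) = 0.04495.
z = (0.22414 − 0.375)/0.04495 = -0.15086/0.04495 = -3.356.
p-value = P(Z > -3.356) ≈ 0.9996. With α = 0.1, fail to reject H₀.

z = -3.356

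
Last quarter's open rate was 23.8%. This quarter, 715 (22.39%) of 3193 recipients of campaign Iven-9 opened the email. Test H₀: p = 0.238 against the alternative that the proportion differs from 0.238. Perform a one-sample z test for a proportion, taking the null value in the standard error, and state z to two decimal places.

p̂ = 715/3193 = 0.22393.
Under H₀, SE = √(0.238·0.762/3193) = √(5.6798e-05) = 0.00754.
z = (0.22393 − 0.238)/0.00754 = -0.01407/0.00754 = -1.87.
Two-sided p-value ≈ 2·Φ(−1.867) = 0.0619.

z = -1.87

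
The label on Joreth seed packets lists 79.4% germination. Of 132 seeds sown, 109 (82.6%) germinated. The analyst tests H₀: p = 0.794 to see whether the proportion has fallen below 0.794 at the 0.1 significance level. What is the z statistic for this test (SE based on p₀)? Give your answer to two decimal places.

p̂ = 109/132 = 0.8258.
Under H₀, SE = √(0.794·0.206/132) = √(0.00123912) = 0.0352.
z = (0.8258 − 0.794)/0.0352 = 0.0318/0.0352 = 0.90.
p-value = P(Z < 0.902) ≈ 0.8165, so at α = 0.1 we fail to reject H₀.

z = 0.90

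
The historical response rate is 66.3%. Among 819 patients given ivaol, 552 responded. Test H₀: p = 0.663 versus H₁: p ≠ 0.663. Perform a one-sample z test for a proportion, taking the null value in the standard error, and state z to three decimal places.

p̂ = 552/819 = 0.673993.
SE = √(p₀(1−p₀)/n) = √(0.22343/819) = 0.016517.
z = (0.673993 − 0.663)/0.016517 = 0.010993/0.016517 = 0.666.
Two-sided p-value ≈ 2·Φ(−0.666) = 0.5057.

z = 0.666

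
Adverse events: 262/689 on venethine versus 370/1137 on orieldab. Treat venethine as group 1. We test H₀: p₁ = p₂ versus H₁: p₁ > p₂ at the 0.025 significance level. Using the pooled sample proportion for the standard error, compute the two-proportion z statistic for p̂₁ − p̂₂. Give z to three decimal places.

p̂₁ = 262/689 = 0.380261, p̂₂ = 370/1137 = 0.325418.
Pooled p̂ = (262+370)/(689+1137) = 632/1826 = 0.346112.
SE = √(0.226318 × 0.00233089) = 0.022968.
z = (0.380261 − 0.325418)/0.022968 = 0.054843/0.022968 = 2.388.
p-value = P(Z > 2.388) ≈ 0.0085; since p < α = 0.025, reject H₀.

z = 2.388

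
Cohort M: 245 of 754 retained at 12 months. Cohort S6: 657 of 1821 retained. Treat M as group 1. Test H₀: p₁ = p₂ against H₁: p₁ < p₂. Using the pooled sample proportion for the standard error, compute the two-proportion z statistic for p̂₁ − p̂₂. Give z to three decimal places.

p̂₁ = 245/754 = 0.32493, p̂₂ = 657/1821 = 0.36079.
Pooled p̂ = (245+657)/(754+1821) = 902/2575 = 0.35029.
SE = √(0.227587 × 0.00187541) = 0.02066.
z = (0.32493 − 0.36079)/0.02066 = -0.03586/0.02066 = -1.736.
p-value = P(Z < -1.736) ≈ 0.0413.

z = -1.736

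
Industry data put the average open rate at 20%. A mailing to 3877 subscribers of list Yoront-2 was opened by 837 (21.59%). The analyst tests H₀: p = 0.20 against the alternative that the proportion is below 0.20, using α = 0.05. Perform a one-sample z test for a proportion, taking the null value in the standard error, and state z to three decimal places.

z = 2.473

p̂ = 837/3877 ≈ 0.215889.
Standard error under H₀: √(0.2×0.8/3877) = 0.006424.
z = (0.215889 − 0.2)/0.006424 = 0.015889/0.006424 = 2.473.
p-value = P(Z < 2.473) ≈ 0.9933; since p > α = 0.05, fail to reject H₀.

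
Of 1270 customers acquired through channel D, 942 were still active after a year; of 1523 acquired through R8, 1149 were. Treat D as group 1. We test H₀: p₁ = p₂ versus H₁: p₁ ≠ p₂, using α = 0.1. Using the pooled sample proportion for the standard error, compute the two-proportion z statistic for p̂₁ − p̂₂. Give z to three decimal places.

p̂₁ = 942/1270 ≈ 0.741732, p̂₂ = 1149/1523 ≈ 0.754432.
Pooled p̂ = (942+1149)/(1270+1523) = 2091/2793 = 0.748657.
SE = √(0.18817 × 0.001444) = 0.016484.
z = (0.741732 − 0.754432)/0.016484 = -0.012700/0.016484 = -0.770.
Two-sided p-value ≈ 2·Φ(−0.770) = 0.4410, so at α = 0.1 we fail to reject H₀.

z = -0.770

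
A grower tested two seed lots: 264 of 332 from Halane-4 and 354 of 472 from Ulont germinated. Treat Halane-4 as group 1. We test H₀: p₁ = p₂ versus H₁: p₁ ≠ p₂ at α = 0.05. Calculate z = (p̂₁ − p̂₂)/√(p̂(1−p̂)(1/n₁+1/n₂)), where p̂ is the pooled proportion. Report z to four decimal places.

p̂₁ = 264/332 = 0.795181, p̂₂ = 354/472 = 0.750000.
Pooled p̂ = (264+354)/(332+472) = 618/804 = 0.768657.
SE = √(p̂(1−p̂)(1/n₁+1/n₂)) = √(0.768657·0.231343·0.00513069) = √(0.000912358) = 0.030205.
z = (0.795181 − 0.750000)/0.030205 = 0.045181/0.030205 = 1.4958.
p-value = 2·P(Z > 1.496) ≈ 0.1347. With α = 0.05, fail to reject H₀.

z = 1.4958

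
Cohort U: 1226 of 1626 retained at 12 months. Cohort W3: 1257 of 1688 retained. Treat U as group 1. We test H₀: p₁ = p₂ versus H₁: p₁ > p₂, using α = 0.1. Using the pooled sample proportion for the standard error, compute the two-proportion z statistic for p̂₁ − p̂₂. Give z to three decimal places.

p̂₁ = 1226/1626 = 0.753998, p̂₂ = 1257/1688 = 0.744668.
Pooled p̂ = (1226+1257)/(1626+1688) = 2483/3314 = 0.749246.
SE = √(p̂(1−p̂)(1/n₁+1/n₂)) = √(0.749246·0.250754·0.00120742) = √(0.000226847) = 0.015061.
z = (0.753998 − 0.744668)/0.015061 = 0.009330/0.015061 = 0.619.
p-value = P(Z > 0.619) ≈ 0.2678. With α = 0.1, fail to reject H₀.

z = 0.619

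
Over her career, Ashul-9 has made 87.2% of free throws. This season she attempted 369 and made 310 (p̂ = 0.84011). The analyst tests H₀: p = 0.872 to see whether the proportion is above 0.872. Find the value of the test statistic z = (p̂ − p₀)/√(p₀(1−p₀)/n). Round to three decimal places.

p̂ = 310/369 = 0.84011.
SE = √(p₀(1−p₀)/n) = √(0.11162/369) = 0.01739.
z = (0.84011 − 0.872)/0.01739 = -0.03189/0.01739 = -1.834.
p-value = P(Z > -1.834) ≈ 0.9667.

z = -1.834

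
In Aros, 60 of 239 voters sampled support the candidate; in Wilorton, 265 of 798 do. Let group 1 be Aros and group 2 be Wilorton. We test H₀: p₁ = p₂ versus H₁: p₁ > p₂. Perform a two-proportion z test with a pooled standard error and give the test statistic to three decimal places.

p̂₁ = 60/239 = 0.25105, p̂₂ = 265/798 = 0.33208.
Pooled p̂ = (60+265)/(239+798) = 325/1037 = 0.31340.
SE = √(0.215182 × 0.00543723) = 0.03421.
z = (0.25105 − 0.33208)/0.03421 = -0.08103/0.03421 = -2.369.

z = -2.369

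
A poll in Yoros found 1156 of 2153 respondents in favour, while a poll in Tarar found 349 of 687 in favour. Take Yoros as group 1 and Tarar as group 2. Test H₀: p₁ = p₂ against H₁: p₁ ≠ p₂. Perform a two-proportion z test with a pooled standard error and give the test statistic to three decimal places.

p̂₁ = 1156/2153 ≈ 0.53693, p̂₂ = 349/687 ≈ 0.50801.
Pooled p̂ = (1156+349)/(2153+687) = 1505/2840 = 0.52993.
SE = √(p̂(1−p̂)(1/n₁+1/n₂)) = √(0.52993·0.47007·0.00192007) = √(0.000478298) = 0.02187.
z = (0.53693 − 0.50801)/0.02187 = 0.02892/0.02187 = 1.322.

z = 1.322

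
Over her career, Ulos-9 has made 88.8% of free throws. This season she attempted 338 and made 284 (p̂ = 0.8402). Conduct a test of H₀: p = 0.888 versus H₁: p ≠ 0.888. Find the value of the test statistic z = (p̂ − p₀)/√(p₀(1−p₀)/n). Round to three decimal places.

p̂ = 284/338 = 0.840237.
Under H₀, SE = √(0.888·0.112/338) = √(0.000294249) = 0.017154.
z = (0.840237 − 0.888)/0.017154 = -0.047763/0.017154 = -2.784.

z = -2.784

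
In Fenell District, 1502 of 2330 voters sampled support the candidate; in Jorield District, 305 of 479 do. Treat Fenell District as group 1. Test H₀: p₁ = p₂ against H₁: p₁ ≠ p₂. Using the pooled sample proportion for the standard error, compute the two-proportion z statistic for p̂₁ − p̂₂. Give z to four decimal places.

p̂₁ = 1502/2330 = 0.644635, p̂₂ = 305/479 = 0.636743.
Pooled p̂ = (1502+305)/(2330+479) = 1807/2809 = 0.643289.
SE = √(p̂(1−p̂)(1/n₁+1/n₂)) = √(0.643289·0.356711·0.00251687) = √(0.000577541) = 0.024032.
z = (0.644635 − 0.636743)/0.024032 = 0.007892/0.024032 = 0.3284.
p-value = 2·P(Z > 0.328) ≈ 0.7426.

z = 0.3284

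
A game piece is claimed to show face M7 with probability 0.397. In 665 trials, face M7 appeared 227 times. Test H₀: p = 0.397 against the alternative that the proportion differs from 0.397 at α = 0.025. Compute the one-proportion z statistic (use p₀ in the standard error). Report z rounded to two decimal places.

p̂ = 227/665 = 0.3414.
Under H₀, SE = √(0.397·0.603/665) = √(0.000359986) = 0.0190.
z = (0.3414 − 0.397)/0.0190 = -0.0556/0.0190 = -2.93.
p-value = 2·P(Z > 2.933) ≈ 0.0034, so at α = 0.025 we reject H₀.

z = -2.93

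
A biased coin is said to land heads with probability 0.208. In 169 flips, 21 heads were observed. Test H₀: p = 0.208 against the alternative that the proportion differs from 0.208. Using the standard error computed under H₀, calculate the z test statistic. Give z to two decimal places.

p̂ = 21/169 ≈ 0.1243.
SE = √(p₀(1−p₀)/n) = √(0.16474/169) = 0.0312.
z = (0.1243 − 0.208)/0.0312 = -0.0837/0.0312 = -2.68.

z = -2.68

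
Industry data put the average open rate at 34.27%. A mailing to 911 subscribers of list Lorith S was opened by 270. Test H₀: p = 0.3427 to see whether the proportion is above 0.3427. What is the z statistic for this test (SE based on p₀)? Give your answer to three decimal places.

z = -2.946

p̂ = 270/911 = 0.296378.
Under H₀, SE = √(0.3427·0.6573/911) = √(0.000247263) = 0.015725.
z = (0.296378 − 0.3427)/0.015725 = -0.046322/0.015725 = -2.946.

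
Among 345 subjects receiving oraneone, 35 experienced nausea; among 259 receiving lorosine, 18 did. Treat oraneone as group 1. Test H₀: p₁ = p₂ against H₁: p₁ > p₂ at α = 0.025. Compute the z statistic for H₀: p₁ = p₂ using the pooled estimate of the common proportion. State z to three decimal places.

p̂₁ = 35/345 = 0.10145, p̂₂ = 18/259 = 0.06950.
Pooled p̂ = (35+18)/(345+259) = 53/604 = 0.08775.
SE = √(0.0800486 × 0.00675955) = 0.02326.
z = (0.10145 − 0.06950)/0.02326 = 0.03195/0.02326 = 1.374.
p-value = P(Z > 1.374) ≈ 0.0848; since p > α = 0.025, fail to reject H₀.

z = 1.374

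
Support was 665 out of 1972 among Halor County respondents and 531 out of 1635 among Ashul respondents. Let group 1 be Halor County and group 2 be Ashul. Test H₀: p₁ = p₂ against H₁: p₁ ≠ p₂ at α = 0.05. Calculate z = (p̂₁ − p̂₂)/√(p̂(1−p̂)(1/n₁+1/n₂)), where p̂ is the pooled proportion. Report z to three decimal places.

p̂₁ = 665/1972 = 0.337221, p̂₂ = 531/1635 = 0.324771.
Pooled p̂ = (665+531)/(1972+1635) = 1196/3607 = 0.331577.
SE = √(p̂(1−p̂)(1/n₁+1/n₂)) = √(0.331577·0.668423·0.00111872) = √(0.000247946) = 0.015746.
z = (0.337221 − 0.324771)/0.015746 = 0.012450/0.015746 = 0.791.
p-value = 2·P(Z > 0.791) ≈ 0.4291, so at α = 0.05 we fail to reject H₀.

z = 0.791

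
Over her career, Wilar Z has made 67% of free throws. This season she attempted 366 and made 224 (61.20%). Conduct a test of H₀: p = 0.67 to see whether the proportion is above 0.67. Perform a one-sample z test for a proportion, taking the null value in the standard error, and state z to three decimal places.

p̂ = 224/366 = 0.61202.
Standard error under H₀: √(0.67×0.33/366) = 0.02458.
z = (0.61202 − 0.67)/0.02458 = -0.05798/0.02458 = -2.359.
p-value = P(Z > -2.359) ≈ 0.9908.

z = -2.359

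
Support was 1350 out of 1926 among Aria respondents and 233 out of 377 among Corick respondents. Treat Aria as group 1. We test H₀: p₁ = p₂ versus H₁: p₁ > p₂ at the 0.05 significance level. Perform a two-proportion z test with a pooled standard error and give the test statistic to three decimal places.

z = 3.175

p̂₁ = 1350/1926 = 0.70093, p̂₂ = 233/377 = 0.61804.
Pooled p̂ = (1350+233)/(1926+377) = 1583/2303 = 0.68736.
SE = √(0.214895 × 0.00317173) = 0.02611.
z = (0.70093 − 0.61804)/0.02611 = 0.08289/0.02611 = 3.175.
p-value = P(Z > 3.175) ≈ 0.0007. With α = 0.05, reject H₀.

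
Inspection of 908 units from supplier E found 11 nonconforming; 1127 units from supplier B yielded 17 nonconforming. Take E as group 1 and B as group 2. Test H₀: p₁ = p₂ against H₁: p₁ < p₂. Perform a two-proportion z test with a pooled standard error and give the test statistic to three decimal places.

p̂₁ = 11/908 ≈ 0.01211, p̂₂ = 17/1127 ≈ 0.01508.
Pooled p̂ = (11+17)/(908+1127) = 28/2035 = 0.01376.
SE = √(0.0135699 × 0.00198863) = 0.00519.
z = (0.01211 − 0.01508)/0.00519 = -0.00297/0.00519 = -0.572.

z = -0.572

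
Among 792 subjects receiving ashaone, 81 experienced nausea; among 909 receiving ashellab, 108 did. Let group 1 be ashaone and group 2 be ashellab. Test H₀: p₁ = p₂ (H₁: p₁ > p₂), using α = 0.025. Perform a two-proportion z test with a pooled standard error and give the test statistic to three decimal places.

p̂₁ = 81/792 = 0.102273, p̂₂ = 108/909 = 0.118812.
Pooled p̂ = (81+108)/(792+909) = 189/1701 = 0.111111.
SE = √(p̂(1−p̂)(1/n₁+1/n₂)) = √(0.111111·0.888889·0.00236274) = √(0.000233357) = 0.015276.
z = (0.102273 − 0.118812)/0.015276 = -0.016539/0.015276 = -1.083.
p-value = P(Z > -1.083) ≈ 0.8605, so at α = 0.025 we fail to reject H₀.

z = -1.083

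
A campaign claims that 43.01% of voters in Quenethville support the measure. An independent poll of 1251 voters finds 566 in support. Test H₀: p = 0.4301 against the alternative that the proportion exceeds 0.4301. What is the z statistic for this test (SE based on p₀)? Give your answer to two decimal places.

z = 1.60

p̂ = 566/1251 ≈ 0.45244.
SE = √(p₀(1−p₀)/n) = √(0.24511/1251) = 0.01400.
z = (0.45244 − 0.4301)/0.01400 = 0.02234/0.01400 = 1.60.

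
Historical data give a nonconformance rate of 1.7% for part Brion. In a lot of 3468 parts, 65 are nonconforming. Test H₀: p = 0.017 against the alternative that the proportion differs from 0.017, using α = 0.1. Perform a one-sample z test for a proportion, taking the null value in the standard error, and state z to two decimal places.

z = 0.79

p̂ = 65/3468 = 0.01874.
Standard error under H₀: √(0.017×0.983/3468) = 0.00220.
z = (0.01874 − 0.017)/0.00220 = 0.00174/0.00220 = 0.79.
p-value = 2·P(Z > 0.794) ≈ 0.4272, so at α = 0.1 we fail to reject H₀.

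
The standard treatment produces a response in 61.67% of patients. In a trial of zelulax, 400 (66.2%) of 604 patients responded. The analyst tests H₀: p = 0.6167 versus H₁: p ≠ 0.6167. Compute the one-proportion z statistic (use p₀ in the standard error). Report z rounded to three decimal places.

z = 2.303

p̂ = 400/604 ≈ 0.66225.
Under H₀, SE = √(0.6167·0.3833/604) = √(0.000391359) = 0.01978.
z = (0.66225 − 0.6167)/0.01978 = 0.04555/0.01978 = 2.303.
Two-sided p-value ≈ 2·Φ(−2.303) = 0.0213.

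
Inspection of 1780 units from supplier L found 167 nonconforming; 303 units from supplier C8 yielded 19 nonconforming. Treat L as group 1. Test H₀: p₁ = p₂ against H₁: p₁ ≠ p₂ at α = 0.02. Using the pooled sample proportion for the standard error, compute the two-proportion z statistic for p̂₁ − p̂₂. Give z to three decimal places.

p̂₁ = 167/1780 = 0.09382, p̂₂ = 19/303 = 0.06271.
Pooled p̂ = (167+19)/(1780+303) = 186/2083 = 0.08929.
SE = √(p̂(1−p̂)(1/n₁+1/n₂)) = √(0.08929·0.91071·0.00386213) = √(0.000314071) = 0.01772.
z = (0.09382 − 0.06271)/0.01772 = 0.03111/0.01772 = 1.756.
p-value = 2·P(Z > 1.756) ≈ 0.0791; since p > α = 0.02, fail to reject H₀.

z = 1.756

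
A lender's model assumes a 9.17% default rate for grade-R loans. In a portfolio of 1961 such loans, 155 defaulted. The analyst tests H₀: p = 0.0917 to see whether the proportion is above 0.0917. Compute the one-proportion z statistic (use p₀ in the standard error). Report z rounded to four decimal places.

z = -1.9424

p̂ = 155/1961 ≈ 0.0790413.
Standard error under H₀: √(0.0917×0.9083/1961) = 0.0065172.
z = (0.0790413 − 0.0917)/0.0065172 = -0.0126587/0.0065172 = -1.9424.
p-value = P(Z > -1.942) ≈ 0.9740.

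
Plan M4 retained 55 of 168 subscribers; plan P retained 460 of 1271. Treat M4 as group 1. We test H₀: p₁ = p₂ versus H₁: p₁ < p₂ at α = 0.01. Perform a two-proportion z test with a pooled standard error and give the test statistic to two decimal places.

p̂₁ = 55/168 ≈ 0.3274, p̂₂ = 460/1271 ≈ 0.3619.
Pooled p̂ = (55+460)/(168+1271) = 515/1439 = 0.3579.
SE = √(0.229804 × 0.00673916) = 0.0394.
z = (0.3274 − 0.3619)/0.0394 = -0.0345/0.0394 = -0.88.
p-value = P(Z < -0.878) ≈ 0.1901. With α = 0.01, fail to reject H₀.

z = -0.88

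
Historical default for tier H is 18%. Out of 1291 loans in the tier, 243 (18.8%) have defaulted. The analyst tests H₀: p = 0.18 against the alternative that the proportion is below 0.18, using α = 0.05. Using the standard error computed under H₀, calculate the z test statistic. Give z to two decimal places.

z = 0.77

p̂ = 243/1291 ≈ 0.1882.
SE = √(p₀(1−p₀)/n) = √(0.1476/1291) = 0.0107.
z = (0.1882 − 0.18)/0.0107 = 0.0082/0.0107 = 0.77.
p-value = P(Z < 0.769) ≈ 0.7792; since p > α = 0.05, fail to reject H₀.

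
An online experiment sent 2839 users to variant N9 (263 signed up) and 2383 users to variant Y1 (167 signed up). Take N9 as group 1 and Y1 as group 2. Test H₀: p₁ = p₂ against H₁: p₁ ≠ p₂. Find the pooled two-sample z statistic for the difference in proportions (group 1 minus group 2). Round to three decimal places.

p̂₁ = 263/2839 ≈ 0.092638, p̂₂ = 167/2383 ≈ 0.070080.
Pooled p̂ = (263+167)/(2839+2383) = 430/5222 = 0.082344.
SE = √(0.0755634 × 0.000771876) = 0.007637.
z = (0.092638 − 0.070080)/0.007637 = 0.022558/0.007637 = 2.954.

z = 2.954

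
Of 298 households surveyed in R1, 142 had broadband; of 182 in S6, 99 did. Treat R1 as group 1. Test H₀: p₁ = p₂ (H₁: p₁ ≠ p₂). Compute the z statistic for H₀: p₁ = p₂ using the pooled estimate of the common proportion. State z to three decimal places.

z = -1.434

p̂₁ = 142/298 ≈ 0.47651, p̂₂ = 99/182 ≈ 0.54396.
Pooled p̂ = (142+99)/(298+182) = 241/480 = 0.50208.
SE = √(0.249996 × 0.00885021) = 0.04704.
z = (0.47651 − 0.54396)/0.04704 = -0.06745/0.04704 = -1.434.
p-value = 2·P(Z > 1.434) ≈ 0.1516.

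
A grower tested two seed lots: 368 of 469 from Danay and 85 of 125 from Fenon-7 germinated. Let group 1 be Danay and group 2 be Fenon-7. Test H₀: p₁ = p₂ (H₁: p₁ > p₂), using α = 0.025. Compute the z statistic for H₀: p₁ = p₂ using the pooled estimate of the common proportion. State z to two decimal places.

z = 2.44

p̂₁ = 368/469 = 0.7846, p̂₂ = 85/125 = 0.6800.
Pooled p̂ = (368+85)/(469+125) = 453/594 = 0.7626.
SE = √(p̂(1−p̂)(1/n₁+1/n₂)) = √(0.7626·0.2374·0.0101322) = √(0.00183421) = 0.0428.
z = (0.7846 − 0.6800)/0.0428 = 0.1046/0.0428 = 2.44.
p-value = P(Z > 2.443) ≈ 0.0073, so at α = 0.025 we reject H₀.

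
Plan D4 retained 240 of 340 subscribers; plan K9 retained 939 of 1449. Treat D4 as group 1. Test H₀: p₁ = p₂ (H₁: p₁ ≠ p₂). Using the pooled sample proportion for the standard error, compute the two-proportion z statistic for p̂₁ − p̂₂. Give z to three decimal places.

p̂₁ = 240/340 = 0.70588, p̂₂ = 939/1449 = 0.64803.
Pooled p̂ = (240+939)/(340+1449) = 1179/1789 = 0.65903.
SE = √(p̂(1−p̂)(1/n₁+1/n₂)) = √(0.65903·0.34097·0.00363131) = √(0.000815992) = 0.02857.
z = (0.70588 − 0.64803)/0.02857 = 0.05785/0.02857 = 2.025.
p-value = 2·P(Z > 2.025) ≈ 0.0429.

z = 2.025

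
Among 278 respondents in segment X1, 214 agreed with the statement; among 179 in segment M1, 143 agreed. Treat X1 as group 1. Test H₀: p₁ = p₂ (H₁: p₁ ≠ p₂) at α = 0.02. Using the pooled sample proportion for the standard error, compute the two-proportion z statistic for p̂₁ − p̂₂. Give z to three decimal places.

z = -0.734

p̂₁ = 214/278 = 0.76978, p̂₂ = 143/179 = 0.79888.
Pooled p̂ = (214+143)/(278+179) = 357/457 = 0.78118.
SE = √(0.170937 × 0.00918371) = 0.03962.
z = (0.76978 − 0.79888)/0.03962 = -0.02910/0.03962 = -0.734.
Two-sided p-value ≈ 2·Φ(−0.734) = 0.4627. With α = 0.02, fail to reject H₀.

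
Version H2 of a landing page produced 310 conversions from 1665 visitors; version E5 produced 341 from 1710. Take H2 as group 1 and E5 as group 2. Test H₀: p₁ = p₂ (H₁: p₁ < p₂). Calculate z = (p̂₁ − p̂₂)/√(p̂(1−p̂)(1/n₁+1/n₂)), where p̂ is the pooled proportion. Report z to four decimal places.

p̂₁ = 310/1665 = 0.186186, p̂₂ = 341/1710 = 0.199415.
Pooled p̂ = (310+341)/(1665+1710) = 651/3375 = 0.192889.
SE = √(p̂(1−p̂)(1/n₁+1/n₂)) = √(0.192889·0.807111·0.0011854) = √(0.000184546) = 0.013585.
z = (0.186186 − 0.199415)/0.013585 = -0.013229/0.013585 = -0.9738.

z = -0.9738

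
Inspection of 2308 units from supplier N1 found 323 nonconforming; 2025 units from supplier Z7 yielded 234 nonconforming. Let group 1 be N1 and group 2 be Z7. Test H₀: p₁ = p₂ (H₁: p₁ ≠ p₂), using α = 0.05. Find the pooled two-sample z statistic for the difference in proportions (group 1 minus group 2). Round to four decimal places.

z = 2.3935

p̂₁ = 323/2308 ≈ 0.139948, p̂₂ = 234/2025 ≈ 0.115556.
Pooled p̂ = (323+234)/(2308+2025) = 557/4333 = 0.128548.
SE = √(p̂(1−p̂)(1/n₁+1/n₂)) = √(0.128548·0.871452·0.000927103) = √(0.000103857) = 0.010191.
z = (0.139948 − 0.115556)/0.010191 = 0.024392/0.010191 = 2.3935.
p-value = 2·P(Z > 2.394) ≈ 0.0167, so at α = 0.05 we reject H₀.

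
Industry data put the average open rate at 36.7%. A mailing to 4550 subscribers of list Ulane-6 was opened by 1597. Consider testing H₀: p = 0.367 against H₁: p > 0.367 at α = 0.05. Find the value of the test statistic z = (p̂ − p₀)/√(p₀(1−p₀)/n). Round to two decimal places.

p̂ = 1597/4550 = 0.35099.
Standard error under H₀: √(0.367×0.633/4550) = 0.00715.
z = (0.35099 − 0.367)/0.00715 = -0.01601/0.00715 = -2.24.
p-value = P(Z > -2.241) ≈ 0.9875. With α = 0.05, fail to reject H₀.

z = -2.24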